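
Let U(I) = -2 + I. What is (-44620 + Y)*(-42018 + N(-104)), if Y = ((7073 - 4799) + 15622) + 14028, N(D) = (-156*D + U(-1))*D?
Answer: 21951409392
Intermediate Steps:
N(D) = D*(-3 - 156*D) (N(D) = (-156*D + (-2 - 1))*D = (-156*D - 3)*D = (-3 - 156*D)*D = D*(-3 - 156*D))
Y = 31924 (Y = (2274 + 15622) + 14028 = 17896 + 14028 = 31924)
(-44620 + Y)*(-42018 + N(-104)) = (-44620 + 31924)*(-42018 - 3*(-104)*(1 + 52*(-104))) = -12696*(-42018 - 3*(-104)*(1 - 5408)) = -12696*(-42018 - 3*(-104)*(-5407)) = -12696*(-42018 - 1686984) = -12696*(-1729002) = 21951409392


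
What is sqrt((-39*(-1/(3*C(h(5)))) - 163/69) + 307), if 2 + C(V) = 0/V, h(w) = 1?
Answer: sqrt(5677734)/138 ≈ 17.267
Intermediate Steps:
C(V) = -2 (C(V) = -2 + 0/V = -2 + 0 = -2)
sqrt((-39*(-1/(3*C(h(5)))) - 163/69) + 307) = sqrt((-39/((1*(-3))*(-2)) - 163/69) + 307) = sqrt((-39/((-3*(-2))) - 163*1/69) + 307) = sqrt((-39/6 - 163/69) + 307) = sqrt((-39*1/6 - 163/69) + 307) = sqrt((-13/2 - 163/69) + 307) = sqrt(-1223/138 + 307) = sqrt(41143/138) = sqrt(5677734)/138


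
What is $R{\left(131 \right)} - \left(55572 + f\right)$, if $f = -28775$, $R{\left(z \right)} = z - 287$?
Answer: $-26953$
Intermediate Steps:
$R{\left(z \right)} = -287 + z$ ($R{\left(z \right)} = z - 287 = -287 + z$)
$R{\left(131 \right)} - \left(55572 + f\right) = \left(-287 + 131\right) - 26797 = -156 + \left(-55572 + 28775\right) = -156 - 26797 = -26953$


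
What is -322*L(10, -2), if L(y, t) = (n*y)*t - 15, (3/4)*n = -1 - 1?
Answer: -37030/3 ≈ -12343.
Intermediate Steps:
n = -8/3 (n = 4*(-1 - 1)/3 = (4/3)*(-2) = -8/3 ≈ -2.6667)
L(y, t) = -15 - 8*t*y/3 (L(y, t) = (-8*y/3)*t - 15 = -8*t*y/3 - 15 = -15 - 8*t*y/3)
-322*L(10, -2) = -322*(-15 - 8/3*(-2)*10) = -322*(-15 + 160/3) = -322*115/3 = -37030/3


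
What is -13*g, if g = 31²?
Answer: -12493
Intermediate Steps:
g = 961
-13*g = -13*961 = -12493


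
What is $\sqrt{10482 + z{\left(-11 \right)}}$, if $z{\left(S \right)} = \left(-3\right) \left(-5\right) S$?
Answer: $\sqrt{10317} \approx 101.57$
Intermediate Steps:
$z{\left(S \right)} = 15 S$
$\sqrt{10482 + z{\left(-11 \right)}} = \sqrt{10482 + 15 \left(-11\right)} = \sqrt{10482 - 165} = \sqrt{10317}$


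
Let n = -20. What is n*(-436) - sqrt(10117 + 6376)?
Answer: 8720 - sqrt(16493) ≈ 8591.6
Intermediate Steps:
n*(-436) - sqrt(10117 + 6376) = -20*(-436) - sqrt(10117 + 6376) = 8720 - sqrt(16493)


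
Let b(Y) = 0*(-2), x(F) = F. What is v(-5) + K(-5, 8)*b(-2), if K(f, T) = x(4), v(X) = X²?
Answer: 25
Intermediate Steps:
K(f, T) = 4
b(Y) = 0
v(-5) + K(-5, 8)*b(-2) = (-5)² + 4*0 = 25 + 0 = 25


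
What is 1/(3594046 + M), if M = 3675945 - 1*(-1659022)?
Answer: 1/8929013 ≈ 1.1199e-7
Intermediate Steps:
M = 5334967 (M = 3675945 + 1659022 = 5334967)
1/(3594046 + M) = 1/(3594046 + 5334967) = 1/8929013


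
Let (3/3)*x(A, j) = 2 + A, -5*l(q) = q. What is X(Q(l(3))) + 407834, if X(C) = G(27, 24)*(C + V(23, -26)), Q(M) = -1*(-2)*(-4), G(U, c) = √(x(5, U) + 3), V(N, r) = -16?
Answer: 407834 - 24*√10 ≈ 4.0776e+5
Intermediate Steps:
l(q) = -q/5
x(A, j) = 2 + A
G(U, c) = √10 (G(U, c) = √((2 + 5) + 3) = √(7 + 3) = √10)
Q(M) = -8 (Q(M) = 2*(-4) = -8)
X(C) = √10*(-16 + C) (X(C) = √10*(C - 16) = √10*(-16 + C))
X(Q(l(3))) + 407834 = √10*(-16 - 8) + 407834 = √10*(-24) + 407834 = -24*√10 + 407834 = 407834 - 24*√10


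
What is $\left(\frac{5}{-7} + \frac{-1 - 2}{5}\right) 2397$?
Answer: $- \frac{110262}{35} \approx -3150.3$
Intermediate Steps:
$\left(\frac{5}{-7} + \frac{-1 - 2}{5}\right) 2397 = \left(5 \left(- \frac{1}{7}\right) - \frac{3}{5}\right) 2397 = \left(- \frac{5}{7} - \frac{3}{5}\right) 2397 = \left(- \frac{46}{35}\right) 2397 = - \frac{110262}{35}$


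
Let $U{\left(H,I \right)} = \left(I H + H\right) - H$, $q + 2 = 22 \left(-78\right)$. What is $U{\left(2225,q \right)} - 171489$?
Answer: $-3994039$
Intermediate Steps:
$q = -1718$ ($q = -2 + 22 \left(-78\right) = -2 - 1716 = -1718$)
$U{\left(H,I \right)} = H I$ ($U{\left(H,I \right)} = \left(H I + H\right) - H = \left(H + H I\right) - H = H I$)
$U{\left(2225,q \right)} - 171489 = 2225 \left(-1718\right) - 171489 = -3822550 - 171489 = -3994039$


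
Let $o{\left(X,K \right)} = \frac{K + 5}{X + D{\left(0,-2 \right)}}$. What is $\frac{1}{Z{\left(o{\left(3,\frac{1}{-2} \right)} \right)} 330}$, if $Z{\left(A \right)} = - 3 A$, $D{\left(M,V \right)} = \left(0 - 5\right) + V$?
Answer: $\frac{4}{4455} \approx 0.00089787$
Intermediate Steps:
$D{\left(M,V \right)} = -5 + V$
$o{\left(X,K \right)} = \frac{5 + K}{-7 + X}$ ($o{\left(X,K \right)} = \frac{K + 5}{X - 7} = \frac{5 + K}{X - 7} = \frac{5 + K}{-7 + X}$)
$\frac{1}{Z{\left(o{\left(3,\frac{1}{-2} \right)} \right)} 330} = \frac{1}{- 3 \frac{5 + \frac{1}{-2}}{-7 + 3} \cdot 330} = \frac{1}{- 3 \frac{5 - \frac{1}{2}}{-4} \cdot 330} = \frac{1}{- 3 \left(\left(- \frac{1}{4}\right) \frac{9}{2}\right) 330} = \frac{1}{\left(-3\right) \left(- \frac{9}{8}\right) 330} = \frac{1}{\frac{27}{8} \cdot 330} = \frac{1}{\frac{4455}{4}} = \frac{4}{4455}$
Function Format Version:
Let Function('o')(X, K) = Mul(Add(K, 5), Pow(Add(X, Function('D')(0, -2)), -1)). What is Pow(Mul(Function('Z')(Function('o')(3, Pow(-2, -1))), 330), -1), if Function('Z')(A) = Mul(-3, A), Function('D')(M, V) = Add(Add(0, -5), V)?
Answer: Rational(4, 4455) ≈ 0.00089787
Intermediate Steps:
Function('D')(M, V) = Add(-5, V)
Function('o')(X, K) = Mul(Pow(Add(-7, X), -1), Add(5, K)) (Function('o')(X, K) = Mul(Add(K, 5), Pow(Add(X, Add(-5, -2)), -1)) = Mul(Add(5, K), Pow(Add(X, -7), -1)) = Mul(Add(5, K), Pow(Add(-7, X), -1)) = Mul(Pow(Add(-7, X), -1), Add(5, K)))
Pow(Mul(Function('Z')(Function('o')(3, Pow(-2, -1))), 330), -1) = Pow(Mul(Mul(-3, Mul(Pow(Add(-7, 3), -1), Add(5, Pow(-2, -1)))), 330), -1) = Pow(Mul(Mul(-3, Mul(Pow(-4, -1), Add(5, Rational(-1, 2)))), 330), -1) = Pow(Mul(Mul(-3, Mul(Rational(-1, 4), Rational(9, 2))), 330), -1) = Pow(Mul(Mul(-3, Rational(-9, 8)), 330), -1) = Pow(Mul(Rational(27, 8), 330), -1) = Pow(Rational(4455, 4), -1) = Rational(4, 4455)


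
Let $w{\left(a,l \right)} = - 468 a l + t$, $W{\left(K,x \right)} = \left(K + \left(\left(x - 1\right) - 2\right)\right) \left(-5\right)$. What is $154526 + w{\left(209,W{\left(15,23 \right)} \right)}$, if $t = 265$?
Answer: $17271891$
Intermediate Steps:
$W{\left(K,x \right)} = 15 - 5 K - 5 x$ ($W{\left(K,x \right)} = \left(K + \left(\left(-1 + x\right) - 2\right)\right) \left(-5\right) = \left(K + \left(-3 + x\right)\right) \left(-5\right) = \left(-3 + K + x\right) \left(-5\right) = 15 - 5 K - 5 x$)
$w{\left(a,l \right)} = 265 - 468 a l$ ($w{\left(a,l \right)} = - 468 a l + 265 = 265 - 468 a l$)
$154526 + w{\left(209,W{\left(15,23 \right)} \right)} = 154526 - \left(-265 + 97812 \left(15 - 75 - 115\right)\right) = 154526 - \left(-265 + 97812 \left(-175\right)\right) = 154526 + \left(265 + 17117100\right) = 154526 + 17117365 = 17271891$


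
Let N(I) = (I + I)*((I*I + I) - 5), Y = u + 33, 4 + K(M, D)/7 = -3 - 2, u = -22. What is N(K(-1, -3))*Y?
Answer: -5406786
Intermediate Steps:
K(M, D) = -63 (K(M, D) = -28 + 7*(-3 - 2) = -28 + 7*(-5) = -28 - 35 = -63)
Y = 11 (Y = -22 + 33 = 11)
N(I) = 2*I*(-5 + I + I**2) (N(I) = (2*I)*((I**2 + I) - 5) = (2*I)*((I + I**2) - 5) = (2*I)*(-5 + I + I**2) = 2*I*(-5 + I + I**2))
N(K(-1, -3))*Y = (2*(-63)*(-5 - 63 + (-63)**2))*11 = (2*(-63)*(-5 - 63 + 3969))*11 = (2*(-63)*3901)*11 = -491526*11 = -5406786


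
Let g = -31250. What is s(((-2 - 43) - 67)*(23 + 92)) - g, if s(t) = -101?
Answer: 31149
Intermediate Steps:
s(((-2 - 43) - 67)*(23 + 92)) - g = -101 - 1*(-31250) = -101 + 31250 = 31149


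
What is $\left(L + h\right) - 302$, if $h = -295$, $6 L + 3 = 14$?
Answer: $- \frac{3571}{6} \approx -595.17$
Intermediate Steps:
$L = \frac{11}{6}$ ($L = - \frac{1}{2} + \frac{1}{6} \cdot 14 = - \frac{1}{2} + \frac{7}{3} = \frac{11}{6} \approx 1.8333$)
$\left(L + h\right) - 302 = \left(\frac{11}{6} - 295\right) - 302 = - \frac{1759}{6} - 302 = - \frac{3571}{6}$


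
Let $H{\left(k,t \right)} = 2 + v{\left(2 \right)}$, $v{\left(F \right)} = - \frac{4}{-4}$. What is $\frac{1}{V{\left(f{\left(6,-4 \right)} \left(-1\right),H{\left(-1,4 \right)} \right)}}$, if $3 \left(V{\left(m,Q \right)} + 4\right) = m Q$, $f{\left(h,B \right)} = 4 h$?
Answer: $- \frac{1}{28} \approx -0.035714$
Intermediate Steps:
$v{\left(F \right)} = 1$ ($v{\left(F \right)} = \left(-4\right) \left(- \frac{1}{4}\right) = 1$)
$H{\left(k,t \right)} = 3$ ($H{\left(k,t \right)} = 2 + 1 = 3$)
$V{\left(m,Q \right)} = -4 + \frac{Q m}{3}$ ($V{\left(m,Q \right)} = -4 + \frac{m Q}{3} = -4 + \frac{Q m}{3}$)
$\frac{1}{V{\left(f{\left(6,-4 \right)} \left(-1\right),H{\left(-1,4 \right)} \right)}} = \frac{1}{-4 + \frac{1}{3} \cdot 3 \cdot 4 \cdot 6 \left(-1\right)} = \frac{1}{-4 + \frac{1}{3} \cdot 3 \cdot 24 \left(-1\right)} = \frac{1}{-4 + \frac{1}{3} \cdot 3 \left(-24\right)} = \frac{1}{-4 - 24} = \frac{1}{-28} = - \frac{1}{28}$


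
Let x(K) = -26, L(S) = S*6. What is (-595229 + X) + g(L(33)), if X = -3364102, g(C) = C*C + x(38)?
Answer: -3920153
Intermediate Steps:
L(S) = 6*S
g(C) = -26 + C**2 (g(C) = C*C - 26 = C**2 - 26 = -26 + C**2)
(-595229 + X) + g(L(33)) = (-595229 - 3364102) + (-26 + (6*33)**2) = -3959331 + (-26 + 198**2) = -3959331 + (-26 + 39204) = -3959331 + 39178 = -3920153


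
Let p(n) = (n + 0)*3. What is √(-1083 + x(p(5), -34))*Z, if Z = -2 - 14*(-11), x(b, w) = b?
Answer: 304*I*√267 ≈ 4967.4*I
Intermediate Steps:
p(n) = 3*n (p(n) = n*3 = 3*n)
Z = 152 (Z = -2 + 154 = 152)
√(-1083 + x(p(5), -34))*Z = √(-1083 + 3*5)*152 = √(-1083 + 15)*152 = √(-1068)*152 = (2*I*√267)*152 = 304*I*√267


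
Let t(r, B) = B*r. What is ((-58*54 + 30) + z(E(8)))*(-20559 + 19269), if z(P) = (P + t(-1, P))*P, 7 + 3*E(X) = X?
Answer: 4001580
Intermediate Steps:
E(X) = -7/3 + X/3
z(P) = 0 (z(P) = (P + P*(-1))*P = (P - P)*P = 0*P = 0)
((-58*54 + 30) + z(E(8)))*(-20559 + 19269) = ((-58*54 + 30) + 0)*(-20559 + 19269) = ((-3132 + 30) + 0)*(-1290) = (-3102 + 0)*(-1290) = -3102*(-1290) = 4001580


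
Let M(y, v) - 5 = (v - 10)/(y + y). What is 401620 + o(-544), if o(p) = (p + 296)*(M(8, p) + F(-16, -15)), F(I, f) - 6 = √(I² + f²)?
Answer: 407479 - 248*√481 ≈ 4.0204e+5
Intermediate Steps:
M(y, v) = 5 + (-10 + v)/(2*y) (M(y, v) = 5 + (v - 10)/(y + y) = 5 + (-10 + v)/((2*y)) = 5 + (-10 + v)*(1/(2*y)) = 5 + (-10 + v)/(2*y))
F(I, f) = 6 + √(I² + f²)
o(p) = (296 + p)*(83/8 + √481 + p/16) (o(p) = (p + 296)*((½)*(-10 + p + 10*8)/8 + (6 + √((-16)² + (-15)²))) = (296 + p)*((½)*(⅛)*(-10 + p + 80) + (6 + √(256 + 225))) = (296 + p)*((½)*(⅛)*(70 + p) + (6 + √481)) = (296 + p)*((35/8 + p/16) + (6 + √481)) = (296 + p)*(83/8 + √481 + p/16))
401620 + o(-544) = 401620 + (3071 + 296*√481 + (1/16)*(-544)² + (231/8)*(-544) - 544*√481) = 401620 + (3071 + 296*√481 + (1/16)*295936 - 15708 - 544*√481) = 401620 + (3071 + 296*√481 + 18496 - 15708 - 544*√481) = 401620 + (5859 - 248*√481) = 407479 - 248*√481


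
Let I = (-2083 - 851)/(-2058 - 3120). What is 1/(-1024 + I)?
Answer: -863/883223 ≈ -0.00097710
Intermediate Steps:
I = 489/863 (I = -2934/(-5178) = -2934*(-1/5178) = 489/863 ≈ 0.56663)
1/(-1024 + I) = 1/(-1024 + 489/863) = 1/(-883223/863) = -863/883223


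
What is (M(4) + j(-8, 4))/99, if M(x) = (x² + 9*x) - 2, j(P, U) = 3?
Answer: 53/99 ≈ 0.53535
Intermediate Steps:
M(x) = -2 + x² + 9*x
(M(4) + j(-8, 4))/99 = ((-2 + 4² + 9*4) + 3)/99 = ((-2 + 16 + 36) + 3)/99 = (50 + 3)/99 = (1/99)*53 = 53/99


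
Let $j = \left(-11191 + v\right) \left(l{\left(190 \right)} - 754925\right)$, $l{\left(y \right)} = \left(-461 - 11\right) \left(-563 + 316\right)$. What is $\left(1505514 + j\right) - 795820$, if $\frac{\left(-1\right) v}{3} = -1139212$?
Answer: $-2174472798051$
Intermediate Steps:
$l{\left(y \right)} = 116584$ ($l{\left(y \right)} = \left(-472\right) \left(-247\right) = 116584$)
$v = 3417636$ ($v = \left(-3\right) \left(-1139212\right) = 3417636$)
$j = -2174473507745$ ($j = \left(-11191 + 3417636\right) \left(116584 - 754925\right) = 3406445 \left(-638341\right) = -2174473507745$)
$\left(1505514 + j\right) - 795820 = \left(1505514 - 2174473507745\right) - 795820 = -2174472002231 + \left(-912460 + 116640\right) = -2174472002231 - 795820 = -2174472798051$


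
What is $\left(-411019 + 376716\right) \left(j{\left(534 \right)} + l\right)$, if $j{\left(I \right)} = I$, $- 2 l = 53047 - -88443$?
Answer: $2408447933$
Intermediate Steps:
$l = -70745$ ($l = - \frac{53047 - -88443}{2} = - \frac{53047 + 88443}{2} = \left(- \frac{1}{2}\right) 141490 = -70745$)
$\left(-411019 + 376716\right) \left(j{\left(534 \right)} + l\right) = \left(-411019 + 376716\right) \left(534 - 70745\right) = \left(-34303\right) \left(-70211\right) = 2408447933$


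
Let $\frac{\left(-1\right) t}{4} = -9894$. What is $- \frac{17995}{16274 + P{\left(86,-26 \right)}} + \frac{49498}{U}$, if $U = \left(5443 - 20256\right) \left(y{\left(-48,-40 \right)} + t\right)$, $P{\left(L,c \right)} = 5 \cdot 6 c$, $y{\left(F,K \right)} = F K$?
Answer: $- \frac{45335811413}{39032195748} \approx -1.1615$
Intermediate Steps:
$P{\left(L,c \right)} = 30 c$
$t = 39576$ ($t = \left(-4\right) \left(-9894\right) = 39576$)
$U = -614680248$ ($U = \left(5443 - 20256\right) \left(\left(-48\right) \left(-40\right) + 39576\right) = - 14813 \left(1920 + 39576\right) = \left(-14813\right) 41496 = -614680248$)
$- \frac{17995}{16274 + P{\left(86,-26 \right)}} + \frac{49498}{U} = - \frac{17995}{16274 + 30 \left(-26\right)} + \frac{49498}{-614680248} = - \frac{17995}{16274 - 780} + 49498 \left(- \frac{1}{614680248}\right) = - \frac{17995}{15494} - \frac{24749}{307340124} = \left(-17995\right) \frac{1}{15494} - \frac{24749}{307340124} = - \frac{295}{254} - \frac{24749}{307340124} = - \frac{45335811413}{39032195748}$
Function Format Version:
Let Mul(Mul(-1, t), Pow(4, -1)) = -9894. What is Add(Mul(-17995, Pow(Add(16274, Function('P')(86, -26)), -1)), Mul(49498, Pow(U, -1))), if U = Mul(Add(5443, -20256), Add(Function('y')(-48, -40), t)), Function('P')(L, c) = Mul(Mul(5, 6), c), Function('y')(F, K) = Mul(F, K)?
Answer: Rational(-45335811413, 39032195748) ≈ -1.1615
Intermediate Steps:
Function('P')(L, c) = Mul(30, c)
t = 39576 (t = Mul(-4, -9894) = 39576)
U = -614680248 (U = Mul(Add(5443, -20256), Add(Mul(-48, -40), 39576)) = Mul(-14813, Add(1920, 39576)) = Mul(-14813, 41496) = -614680248)
Add(Mul(-17995, Pow(Add(16274, Function('P')(86, -26)), -1)), Mul(49498, Pow(U, -1))) = Add(Mul(-17995, Pow(Add(16274, Mul(30, -26)), -1)), Mul(49498, Pow(-614680248, -1))) = Add(Mul(-17995, Pow(Add(16274, -780), -1)), Mul(49498, Rational(-1, 614680248))) = Add(Mul(-17995, Pow(15494, -1)), Rational(-24749, 307340124)) = Add(Mul(-17995, Rational(1, 15494)), Rational(-24749, 307340124)) = Add(Rational(-295, 254), Rational(-24749, 307340124)) = Rational(-45335811413, 39032195748)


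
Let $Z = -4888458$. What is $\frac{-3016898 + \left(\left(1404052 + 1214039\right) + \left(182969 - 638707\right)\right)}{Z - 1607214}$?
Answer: $\frac{854545}{6495672} \approx 0.13156$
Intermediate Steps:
$\frac{-3016898 + \left(\left(1404052 + 1214039\right) + \left(182969 - 638707\right)\right)}{Z - 1607214} = \frac{-3016898 + \left(\left(1404052 + 1214039\right) + \left(182969 - 638707\right)\right)}{-4888458 - 1607214} = \frac{-3016898 + \left(2618091 - 455738\right)}{-6495672} = \left(-3016898 + 2162353\right) \left(- \frac{1}{6495672}\right) = \left(-854545\right) \left(- \frac{1}{6495672}\right) = \frac{854545}{6495672}$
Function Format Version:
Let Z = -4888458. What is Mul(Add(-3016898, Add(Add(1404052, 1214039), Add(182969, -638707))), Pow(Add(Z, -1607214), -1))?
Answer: Rational(854545, 6495672) ≈ 0.13156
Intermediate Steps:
Mul(Add(-3016898, Add(Add(1404052, 1214039), Add(182969, -638707))), Pow(Add(Z, -1607214), -1)) = Mul(Add(-3016898, Add(Add(1404052, 1214039), Add(182969, -638707))), Pow(Add(-4888458, -1607214), -1)) = Mul(Add(-3016898, Add(2618091, -455738)), Pow(-6495672, -1)) = Mul(Add(-3016898, 2162353), Rational(-1, 6495672)) = Mul(-854545, Rational(-1, 6495672)) = Rational(854545, 6495672)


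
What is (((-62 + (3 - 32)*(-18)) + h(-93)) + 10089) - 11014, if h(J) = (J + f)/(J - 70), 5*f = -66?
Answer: -378444/815 ≈ -464.35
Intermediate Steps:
f = -66/5 (f = (⅕)*(-66) = -66/5 ≈ -13.200)
h(J) = (-66/5 + J)/(-70 + J) (h(J) = (J - 66/5)/(J - 70) = (-66/5 + J)/(-70 + J))
(((-62 + (3 - 32)*(-18)) + h(-93)) + 10089) - 11014 = (((-62 + (3 - 32)*(-18)) + (-66/5 - 93)/(-70 - 93)) + 10089) - 11014 = (((-62 - 29*(-18)) - 531/5/(-163)) + 10089) - 11014 = (((-62 + 522) - 1/163*(-531/5)) + 10089) - 11014 = ((460 + 531/815) + 10089) - 11014 = (375431/815 + 10089) - 11014 = 8597966/815 - 11014 = -378444/815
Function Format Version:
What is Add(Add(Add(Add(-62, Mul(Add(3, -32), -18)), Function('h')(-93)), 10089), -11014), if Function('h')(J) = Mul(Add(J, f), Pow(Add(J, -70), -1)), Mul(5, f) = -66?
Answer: Rational(-378444, 815) ≈ -464.35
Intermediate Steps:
f = Rational(-66, 5) (f = Mul(Rational(1, 5), -66) = Rational(-66, 5) ≈ -13.200)
Function('h')(J) = Mul(Pow(Add(-70, J), -1), Add(Rational(-66, 5), J)) (Function('h')(J) = Mul(Add(J, Rational(-66, 5)), Pow(Add(J, -70), -1)) = Mul(Add(Rational(-66, 5), J), Pow(Add(-70, J), -1)) = Mul(Pow(Add(-70, J), -1), Add(Rational(-66, 5), J)))
Add(Add(Add(Add(-62, Mul(Add(3, -32), -18)), Function('h')(-93)), 10089), -11014) = Add(Add(Add(Add(-62, Mul(Add(3, -32), -18)), Mul(Pow(Add(-70, -93), -1), Add(Rational(-66, 5), -93))), 10089), -11014) = Add(Add(Add(Add(-62, Mul(-29, -18)), Mul(Pow(-163, -1), Rational(-531, 5))), 10089), -11014) = Add(Add(Add(Add(-62, 522), Mul(Rational(-1, 163), Rational(-531, 5))), 10089), -11014) = Add(Add(Add(460, Rational(531, 815)), 10089), -11014) = Add(Add(Rational(375431, 815), 10089), -11014) = Add(Rational(8597966, 815), -11014) = Rational(-378444, 815)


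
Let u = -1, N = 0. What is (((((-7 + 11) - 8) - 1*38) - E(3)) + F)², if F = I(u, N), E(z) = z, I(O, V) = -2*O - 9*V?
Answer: 1849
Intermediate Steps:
I(O, V) = -9*V - 2*O
F = 2 (F = -9*0 - 2*(-1) = 0 + 2 = 2)
(((((-7 + 11) - 8) - 1*38) - E(3)) + F)² = (((((-7 + 11) - 8) - 1*38) - 1*3) + 2)² = ((((4 - 8) - 38) - 3) + 2)² = (((-4 - 38) - 3) + 2)² = ((-42 - 3) + 2)² = (-45 + 2)² = (-43)² = 1849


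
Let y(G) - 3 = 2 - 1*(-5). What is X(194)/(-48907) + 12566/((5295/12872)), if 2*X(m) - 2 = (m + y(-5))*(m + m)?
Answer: 7910475779449/258962565 ≈ 30547.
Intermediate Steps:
y(G) = 10 (y(G) = 3 + (2 - 1*(-5)) = 3 + (2 + 5) = 3 + 7 = 10)
X(m) = 1 + m*(10 + m) (X(m) = 1 + ((m + 10)*(m + m))/2 = 1 + ((10 + m)*(2*m))/2 = 1 + (2*m*(10 + m))/2 = 1 + m*(10 + m))
X(194)/(-48907) + 12566/((5295/12872)) = (1 + 194**2 + 10*194)/(-48907) + 12566/((5295/12872)) = (1 + 37636 + 1940)*(-1/48907) + 12566/((5295*(1/12872))) = 39577*(-1/48907) + 12566/(5295/12872) = -39577/48907 + 12566*(12872/5295) = -39577/48907 + 161749552/5295 = 7910475779449/258962565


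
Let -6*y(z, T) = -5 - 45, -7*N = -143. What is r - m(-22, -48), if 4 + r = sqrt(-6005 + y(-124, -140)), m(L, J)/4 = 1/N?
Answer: -600/143 + I*sqrt(53970)/3 ≈ -4.1958 + 77.438*I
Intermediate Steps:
N = 143/7 (N = -1/7*(-143) = 143/7 ≈ 20.429)
m(L, J) = 28/143 (m(L, J) = 4/(143/7) = 4*(7/143) = 28/143)
y(z, T) = 25/3 (y(z, T) = -(-5 - 45)/6 = -1/6*(-50) = 25/3)
r = -4 + I*sqrt(53970)/3 (r = -4 + sqrt(-6005 + 25/3) = -4 + sqrt(-17990/3) = -4 + I*sqrt(53970)/3 ≈ -4.0 + 77.438*I)
r - m(-22, -48) = (-4 + I*sqrt(53970)/3) - 1*28/143 = (-4 + I*sqrt(53970)/3) - 28/143 = -600/143 + I*sqrt(53970)/3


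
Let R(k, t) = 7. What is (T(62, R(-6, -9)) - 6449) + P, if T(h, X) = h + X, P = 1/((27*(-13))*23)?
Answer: -51505741/8073 ≈ -6380.0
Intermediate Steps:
P = -1/8073 (P = 1/(-351*23) = 1/(-8073) = -1/8073 ≈ -0.00012387)
T(h, X) = X + h
(T(62, R(-6, -9)) - 6449) + P = ((7 + 62) - 6449) - 1/8073 = (69 - 6449) - 1/8073 = -6380 - 1/8073 = -51505741/8073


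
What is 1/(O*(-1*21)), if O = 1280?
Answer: -1/26880 ≈ -3.7202e-5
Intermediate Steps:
1/(O*(-1*21)) = 1/(1280*(-1*21)) = 1/(1280*(-21)) = 1/(-26880) = -1/26880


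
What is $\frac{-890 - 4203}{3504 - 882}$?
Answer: $- \frac{5093}{2622} \approx -1.9424$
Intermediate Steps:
$\frac{-890 - 4203}{3504 - 882} = - \frac{5093}{3504 - 882} = - \frac{5093}{2622}$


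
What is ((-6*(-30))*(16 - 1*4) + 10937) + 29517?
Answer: 42614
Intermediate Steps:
((-6*(-30))*(16 - 1*4) + 10937) + 29517 = (180*(16 - 4) + 10937) + 29517 = (180*12 + 10937) + 29517 = (2160 + 10937) + 29517 = 13097 + 29517 = 42614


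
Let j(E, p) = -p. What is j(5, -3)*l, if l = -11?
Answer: -33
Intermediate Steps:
j(5, -3)*l = -1*(-3)*(-11) = 3*(-11) = -33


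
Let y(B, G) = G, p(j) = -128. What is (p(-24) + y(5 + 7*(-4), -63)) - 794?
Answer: -985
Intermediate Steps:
(p(-24) + y(5 + 7*(-4), -63)) - 794 = (-128 - 63) - 794 = -191 - 794 = -985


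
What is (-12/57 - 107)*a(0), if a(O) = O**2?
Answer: 0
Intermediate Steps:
(-12/57 - 107)*a(0) = (-12/57 - 107)*0**2 = (-12*1/57 - 107)*0 = (-4/19 - 107)*0 = -2037/19*0 = 0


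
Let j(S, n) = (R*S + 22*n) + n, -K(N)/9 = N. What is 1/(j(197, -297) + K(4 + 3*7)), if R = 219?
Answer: 1/36087 ≈ 2.7711e-5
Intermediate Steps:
K(N) = -9*N
j(S, n) = 23*n + 219*S (j(S, n) = (219*S + 22*n) + n = (22*n + 219*S) + n = 23*n + 219*S)
1/(j(197, -297) + K(4 + 3*7)) = 1/((23*(-297) + 219*197) - 9*(4 + 3*7)) = 1/((-6831 + 43143) - 9*(4 + 21)) = 1/(36312 - 9*25) = 1/(36312 - 225) = 1/36087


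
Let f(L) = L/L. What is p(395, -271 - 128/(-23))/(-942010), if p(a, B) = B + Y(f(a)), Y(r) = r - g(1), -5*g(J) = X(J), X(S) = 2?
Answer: 15182/54165575 ≈ 0.00028029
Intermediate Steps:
g(J) = -2/5 (g(J) = -1/5*2 = -2/5)
f(L) = 1
Y(r) = 2/5 + r (Y(r) = r - 1*(-2/5) = r + 2/5 = 2/5 + r)
p(a, B) = 7/5 + B (p(a, B) = B + (2/5 + 1) = B + 7/5 = 7/5 + B)
p(395, -271 - 128/(-23))/(-942010) = (7/5 + (-271 - 128/(-23)))/(-942010) = (7/5 + (-271 - 128*(-1)/23))*(-1/942010) = (7/5 + (-271 - 1*(-128/23)))*(-1/942010) = (7/5 + (-271 + 128/23))*(-1/942010) = (7/5 - 6105/23)*(-1/942010) = -30364/115*(-1/942010) = 15182/54165575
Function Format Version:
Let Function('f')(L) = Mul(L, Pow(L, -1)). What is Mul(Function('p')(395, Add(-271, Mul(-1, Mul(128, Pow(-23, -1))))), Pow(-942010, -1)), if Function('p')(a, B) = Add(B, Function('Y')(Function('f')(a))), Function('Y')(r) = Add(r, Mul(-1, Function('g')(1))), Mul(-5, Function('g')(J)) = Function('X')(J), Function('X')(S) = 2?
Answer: Rational(15182, 54165575) ≈ 0.00028029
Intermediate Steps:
Function('g')(J) = Rational(-2, 5) (Function('g')(J) = Mul(Rational(-1, 5), 2) = Rational(-2, 5))
Function('f')(L) = 1
Function('Y')(r) = Add(Rational(2, 5), r) (Function('Y')(r) = Add(r, Mul(-1, Rational(-2, 5))) = Add(r, Rational(2, 5)) = Add(Rational(2, 5), r))
Function('p')(a, B) = Add(Rational(7, 5), B) (Function('p')(a, B) = Add(B, Add(Rational(2, 5), 1)) = Add(B, Rational(7, 5)) = Add(Rational(7, 5), B))
Mul(Function('p')(395, Add(-271, Mul(-1, Mul(128, Pow(-23, -1))))), Pow(-942010, -1)) = Mul(Add(Rational(7, 5), Add(-271, Mul(-1, Mul(128, Pow(-23, -1))))), Pow(-942010, -1)) = Mul(Add(Rational(7, 5), Add(-271, Mul(-1, Mul(128, Rational(-1, 23))))), Rational(-1, 942010)) = Mul(Add(Rational(7, 5), Add(-271, Mul(-1, Rational(-128, 23)))), Rational(-1, 942010)) = Mul(Add(Rational(7, 5), Add(-271, Rational(128, 23))), Rational(-1, 942010)) = Mul(Add(Rational(7, 5), Rational(-6105, 23)), Rational(-1, 942010)) = Mul(Rational(-30364, 115), Rational(-1, 942010)) = Rational(15182, 54165575)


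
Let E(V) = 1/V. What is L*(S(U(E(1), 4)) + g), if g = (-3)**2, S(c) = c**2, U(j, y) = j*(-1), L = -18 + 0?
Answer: -180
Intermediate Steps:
L = -18
U(j, y) = -j
g = 9
L*(S(U(E(1), 4)) + g) = -18*((-1/1)**2 + 9) = -18*((-1*1)**2 + 9) = -18*((-1)**2 + 9) = -18*(1 + 9) = -18*10 = -180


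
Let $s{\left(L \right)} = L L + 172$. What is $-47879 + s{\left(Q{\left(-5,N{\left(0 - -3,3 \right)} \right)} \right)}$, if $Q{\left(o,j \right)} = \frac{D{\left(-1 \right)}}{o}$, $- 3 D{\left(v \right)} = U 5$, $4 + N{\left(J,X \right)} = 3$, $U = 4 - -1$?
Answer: $- \frac{429338}{9} \approx -47704.0$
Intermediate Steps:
$U = 5$ ($U = 4 + 1 = 5$)
$N{\left(J,X \right)} = -1$ ($N{\left(J,X \right)} = -4 + 3 = -1$)
$D{\left(v \right)} = - \frac{25}{3}$ ($D{\left(v \right)} = - \frac{5 \cdot 5}{3} = \left(- \frac{1}{3}\right) 25 = - \frac{25}{3}$)
$Q{\left(o,j \right)} = - \frac{25}{3 o}$
$s{\left(L \right)} = 172 + L^{2}$ ($s{\left(L \right)} = L^{2} + 172 = 172 + L^{2}$)
$-47879 + s{\left(Q{\left(-5,N{\left(0 - -3,3 \right)} \right)} \right)} = -47879 + \left(172 + \left(- \frac{25}{3 \left(-5\right)}\right)^{2}\right) = -47879 + \left(172 + \left(\left(- \frac{25}{3}\right) \left(- \frac{1}{5}\right)\right)^{2}\right) = -47879 + \left(172 + \left(\frac{5}{3}\right)^{2}\right) = -47879 + \left(172 + \frac{25}{9}\right) = -47879 + \frac{1573}{9} = - \frac{429338}{9}$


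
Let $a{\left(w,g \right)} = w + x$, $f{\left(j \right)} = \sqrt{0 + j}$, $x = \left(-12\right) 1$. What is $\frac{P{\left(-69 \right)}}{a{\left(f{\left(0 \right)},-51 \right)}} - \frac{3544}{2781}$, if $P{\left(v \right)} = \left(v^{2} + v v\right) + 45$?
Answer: $- \frac{8882785}{11124} \approx -798.52$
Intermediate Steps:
$P{\left(v \right)} = 45 + 2 v^{2}$ ($P{\left(v \right)} = \left(v^{2} + v^{2}\right) + 45 = 2 v^{2} + 45 = 45 + 2 v^{2}$)
$x = -12$
$f{\left(j \right)} = \sqrt{j}$
$a{\left(w,g \right)} = -12 + w$ ($a{\left(w,g \right)} = w - 12 = -12 + w$)
$\frac{P{\left(-69 \right)}}{a{\left(f{\left(0 \right)},-51 \right)}} - \frac{3544}{2781} = \frac{45 + 2 \left(-69\right)^{2}}{-12 + \sqrt{0}} - \frac{3544}{2781} = \frac{45 + 2 \cdot 4761}{-12 + 0} - \frac{3544}{2781} = \frac{45 + 9522}{-12} - \frac{3544}{2781} = 9567 \left(- \frac{1}{12}\right) - \frac{3544}{2781} = - \frac{3189}{4} - \frac{3544}{2781} = - \frac{8882785}{11124}$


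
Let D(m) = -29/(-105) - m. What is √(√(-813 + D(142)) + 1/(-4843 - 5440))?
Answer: √(-2313675 + 226585905*I*√10525830)/154245 ≈ 3.9306 + 3.9306*I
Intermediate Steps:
D(m) = 29/105 - m (D(m) = -29*(-1/105) - m = 29/105 - m)
√(√(-813 + D(142)) + 1/(-4843 - 5440)) = √(√(-813 + (29/105 - 1*142)) + 1/(-4843 - 5440)) = √(√(-813 + (29/105 - 142)) + 1/(-10283)) = √(√(-813 - 14881/105) - 1/10283) = √(√(-100246/105) - 1/10283) = √(I*√10525830/105 - 1/10283) = √(-1/10283 + I*√10525830/105)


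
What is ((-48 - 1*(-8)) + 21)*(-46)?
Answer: 874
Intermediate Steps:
((-48 - 1*(-8)) + 21)*(-46) = ((-48 + 8) + 21)*(-46) = (-40 + 21)*(-46) = -19*(-46) = 874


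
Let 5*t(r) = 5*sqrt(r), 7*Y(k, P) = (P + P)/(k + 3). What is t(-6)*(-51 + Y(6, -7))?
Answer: -461*I*sqrt(6)/9 ≈ -125.47*I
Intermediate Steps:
Y(k, P) = 2*P/(7*(3 + k)) (Y(k, P) = ((P + P)/(k + 3))/7 = ((2*P)/(3 + k))/7 = (2*P/(3 + k))/7 = 2*P/(7*(3 + k)))
t(r) = sqrt(r) (t(r) = (5*sqrt(r))/5 = sqrt(r))
t(-6)*(-51 + Y(6, -7)) = sqrt(-6)*(-51 + (2/7)*(-7)/(3 + 6)) = (I*sqrt(6))*(-51 + (2/7)*(-7)/9) = (I*sqrt(6))*(-51 + (2/7)*(-7)*(1/9)) = (I*sqrt(6))*(-51 - 2/9) = (I*sqrt(6))*(-461/9) = -461*I*sqrt(6)/9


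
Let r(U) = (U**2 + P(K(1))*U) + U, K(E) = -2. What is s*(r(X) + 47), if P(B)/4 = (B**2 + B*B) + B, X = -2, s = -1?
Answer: -1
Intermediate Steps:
P(B) = 4*B + 8*B**2 (P(B) = 4*((B**2 + B*B) + B) = 4*((B**2 + B**2) + B) = 4*(2*B**2 + B) = 4*(B + 2*B**2) = 4*B + 8*B**2)
r(U) = U**2 + 25*U (r(U) = (U**2 + (4*(-2)*(1 + 2*(-2)))*U) + U = (U**2 + (4*(-2)*(1 - 4))*U) + U = (U**2 + (4*(-2)*(-3))*U) + U = (U**2 + 24*U) + U = U**2 + 25*U)
s*(r(X) + 47) = -(-2*(25 - 2) + 47) = -(-2*23 + 47) = -(-46 + 47) = -1*1 = -1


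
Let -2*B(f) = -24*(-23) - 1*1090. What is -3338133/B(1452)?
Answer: -3338133/269 ≈ -12409.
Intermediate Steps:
B(f) = 269 (B(f) = -(-24*(-23) - 1*1090)/2 = -(552 - 1090)/2 = -½*(-538) = 269)
-3338133/B(1452) = -3338133/269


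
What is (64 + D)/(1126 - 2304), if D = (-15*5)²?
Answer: -5689/1178 ≈ -4.8294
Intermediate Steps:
D = 5625 (D = (-75)² = 5625)
(64 + D)/(1126 - 2304) = (64 + 5625)/(1126 - 2304) = 5689/(-1178) = 5689*(-1/1178) = -5689/1178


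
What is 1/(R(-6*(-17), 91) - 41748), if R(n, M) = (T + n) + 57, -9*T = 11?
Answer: -9/374312 ≈ -2.4044e-5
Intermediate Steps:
T = -11/9 (T = -⅑*11 = -11/9 ≈ -1.2222)
R(n, M) = 502/9 + n (R(n, M) = (-11/9 + n) + 57 = 502/9 + n)
1/(R(-6*(-17), 91) - 41748) = 1/((502/9 - 6*(-17)) - 41748) = 1/((502/9 + 102) - 41748) = 1/(1420/9 - 41748) = 1/(-374312/9) = -9/374312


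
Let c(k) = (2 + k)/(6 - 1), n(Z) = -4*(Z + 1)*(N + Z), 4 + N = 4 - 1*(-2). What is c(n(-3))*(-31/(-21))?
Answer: -62/35 ≈ -1.7714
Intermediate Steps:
N = 2 (N = -4 + (4 - 1*(-2)) = -4 + (4 + 2) = -4 + 6 = 2)
n(Z) = -4*(1 + Z)*(2 + Z) (n(Z) = -4*(Z + 1)*(2 + Z) = -4*(1 + Z)*(2 + Z))
c(k) = ⅖ + k/5 (c(k) = (2 + k)/5 = (2 + k)*(⅕) = ⅖ + k/5)
c(n(-3))*(-31/(-21)) = (⅖ + (-8 - 12*(-3) - 4*(-3)²)/5)*(-31/(-21)) = (⅖ + (-8 + 36 - 4*9)/5)*(-31*(-1/21)) = (⅖ + (-8 + 36 - 36)/5)*(31/21) = (⅖ + (⅕)*(-8))*(31/21) = (⅖ - 8/5)*(31/21) = -6/5*31/21 = -62/35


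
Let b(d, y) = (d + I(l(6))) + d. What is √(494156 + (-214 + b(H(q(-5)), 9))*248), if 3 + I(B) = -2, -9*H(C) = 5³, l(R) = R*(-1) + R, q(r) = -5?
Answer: 2*√974149/3 ≈ 657.99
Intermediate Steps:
l(R) = 0 (l(R) = -R + R = 0)
H(C) = -125/9 (H(C) = -⅑*5³ = -⅑*125 = -125/9)
I(B) = -5 (I(B) = -3 - 2 = -5)
b(d, y) = -5 + 2*d (b(d, y) = (d - 5) + d = (-5 + d) + d = -5 + 2*d)
√(494156 + (-214 + b(H(q(-5)), 9))*248) = √(494156 + (-214 + (-5 + 2*(-125/9)))*248) = √(494156 + (-214 + (-5 - 250/9))*248) = √(494156 + (-214 - 295/9)*248) = √(494156 - 2221/9*248) = √(494156 - 550808/9) = √(3896596/9) = 2*√974149/3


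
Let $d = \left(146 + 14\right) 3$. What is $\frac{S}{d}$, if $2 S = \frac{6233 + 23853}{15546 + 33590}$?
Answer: $\frac{15043}{23585280} \approx 0.00063781$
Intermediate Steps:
$d = 480$ ($d = 160 \cdot 3 = 480$)
$S = \frac{15043}{49136}$ ($S = \frac{\left(6233 + 23853\right) \frac{1}{15546 + 33590}}{2} = \frac{30086 \cdot \frac{1}{49136}}{2} = \frac{1}{2} \cdot \frac{15043}{24568} = \frac{15043}{49136} \approx 0.30615$)
$\frac{S}{d} = \frac{15043}{49136 \cdot 480} = \frac{15043}{49136} \cdot \frac{1}{480} = \frac{15043}{23585280}$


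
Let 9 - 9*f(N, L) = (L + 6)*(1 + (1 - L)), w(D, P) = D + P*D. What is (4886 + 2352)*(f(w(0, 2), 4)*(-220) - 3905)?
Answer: -300557950/9 ≈ -3.3395e+7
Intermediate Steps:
w(D, P) = D + D*P
f(N, L) = 1 - (2 - L)*(6 + L)/9 (f(N, L) = 1 - (L + 6)*(1 + (1 - L))/9 = 1 - (6 + L)*(2 - L)/9 = 1 - (2 - L)*(6 + L)/9)
(4886 + 2352)*(f(w(0, 2), 4)*(-220) - 3905) = (4886 + 2352)*((-⅓ + (⅑)*4² + (4/9)*4)*(-220) - 3905) = 7238*((-⅓ + (⅑)*16 + 16/9)*(-220) - 3905) = 7238*((-⅓ + 16/9 + 16/9)*(-220) - 3905) = 7238*((29/9)*(-220) - 3905) = 7238*(-6380/9 - 3905) = 7238*(-41525/9) = -300557950/9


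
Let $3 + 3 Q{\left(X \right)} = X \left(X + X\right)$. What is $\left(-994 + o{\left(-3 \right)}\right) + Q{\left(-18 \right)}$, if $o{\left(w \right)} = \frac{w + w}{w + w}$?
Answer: $-778$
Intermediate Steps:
$Q{\left(X \right)} = -1 + \frac{2 X^{2}}{3}$ ($Q{\left(X \right)} = -1 + \frac{X \left(X + X\right)}{3} = -1 + \frac{X 2 X}{3} = -1 + \frac{2 X^{2}}{3}$)
$o{\left(w \right)} = 1$ ($o{\left(w \right)} = \frac{2 w}{2 w} = 2 w \frac{1}{2 w} = 1$)
$\left(-994 + o{\left(-3 \right)}\right) + Q{\left(-18 \right)} = \left(-994 + 1\right) - \left(1 - \frac{2 \left(-18\right)^{2}}{3}\right) = -993 + \left(-1 + \frac{2}{3} \cdot 324\right) = -993 + \left(-1 + 216\right) = -993 + 215 = -778$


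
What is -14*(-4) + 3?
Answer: 59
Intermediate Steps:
-14*(-4) + 3 = 56 + 3 = 59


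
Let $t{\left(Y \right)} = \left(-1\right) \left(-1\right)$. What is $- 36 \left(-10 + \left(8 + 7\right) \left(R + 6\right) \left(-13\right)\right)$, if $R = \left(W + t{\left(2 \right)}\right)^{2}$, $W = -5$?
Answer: $154800$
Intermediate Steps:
$t{\left(Y \right)} = 1$
$R = 16$ ($R = \left(-5 + 1\right)^{2} = \left(-4\right)^{2} = 16$)
$- 36 \left(-10 + \left(8 + 7\right) \left(R + 6\right) \left(-13\right)\right) = - 36 \left(-10 + \left(8 + 7\right) \left(16 + 6\right) \left(-13\right)\right) = - 36 \left(-10 + 15 \cdot 22 \left(-13\right)\right) = - 36 \left(-10 + 330 \left(-13\right)\right) = - 36 \left(-10 - 4290\right) = \left(-36\right) \left(-4300\right) = 154800$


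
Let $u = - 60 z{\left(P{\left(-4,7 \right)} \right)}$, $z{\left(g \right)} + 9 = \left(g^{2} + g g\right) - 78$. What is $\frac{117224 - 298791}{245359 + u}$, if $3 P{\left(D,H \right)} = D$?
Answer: $- \frac{544701}{751097} \approx -0.72521$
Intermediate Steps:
$P{\left(D,H \right)} = \frac{D}{3}$
$z{\left(g \right)} = -87 + 2 g^{2}$ ($z{\left(g \right)} = -9 - \left(78 - g^{2} - g g\right) = -9 + \left(\left(g^{2} + g^{2}\right) - 78\right) = -9 + \left(2 g^{2} - 78\right) = -9 + \left(-78 + 2 g^{2}\right) = -87 + 2 g^{2}$)
$u = \frac{15020}{3}$ ($u = - 60 \left(-87 + 2 \left(\frac{1}{3} \left(-4\right)\right)^{2}\right) = - 60 \left(-87 + 2 \left(- \frac{4}{3}\right)^{2}\right) = - 60 \left(-87 + 2 \cdot \frac{16}{9}\right) = - 60 \left(-87 + \frac{32}{9}\right) = \left(-60\right) \left(- \frac{751}{9}\right) = \frac{15020}{3} \approx 5006.7$)
$\frac{117224 - 298791}{245359 + u} = \frac{117224 - 298791}{245359 + \frac{15020}{3}} = - \frac{181567}{\frac{751097}{3}} = \left(-181567\right) \frac{3}{751097} = - \frac{544701}{751097}$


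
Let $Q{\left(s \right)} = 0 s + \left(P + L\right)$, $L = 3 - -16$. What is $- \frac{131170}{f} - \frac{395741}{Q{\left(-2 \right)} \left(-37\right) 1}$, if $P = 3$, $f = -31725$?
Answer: $\frac{2532331121}{5164830} \approx 490.3$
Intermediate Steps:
$L = 19$ ($L = 3 + 16 = 19$)
$Q{\left(s \right)} = 22$ ($Q{\left(s \right)} = 0 s + \left(3 + 19\right) = 0 + 22 = 22$)
$- \frac{131170}{f} - \frac{395741}{Q{\left(-2 \right)} \left(-37\right) 1} = - \frac{131170}{-31725} - \frac{395741}{22 \left(-37\right) 1} = \left(-131170\right) \left(- \frac{1}{31725}\right) - \frac{395741}{\left(-814\right) 1} = \frac{26234}{6345} - \frac{395741}{-814} = \frac{26234}{6345} - - \frac{395741}{814} = \frac{26234}{6345} + \frac{395741}{814} = \frac{2532331121}{5164830}$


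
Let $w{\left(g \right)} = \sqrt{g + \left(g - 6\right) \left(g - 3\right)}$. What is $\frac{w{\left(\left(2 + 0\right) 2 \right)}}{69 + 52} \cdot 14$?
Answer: $\frac{14 \sqrt{2}}{121} \approx 0.16363$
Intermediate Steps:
$w{\left(g \right)} = \sqrt{g + \left(-6 + g\right) \left(-3 + g\right)}$
$\frac{w{\left(\left(2 + 0\right) 2 \right)}}{69 + 52} \cdot 14 = \frac{\sqrt{18 + \left(\left(2 + 0\right) 2\right)^{2} - 8 \left(2 + 0\right) 2}}{69 + 52} \cdot 14 = \frac{\sqrt{18 + \left(2 \cdot 2\right)^{2} - 8 \cdot 2 \cdot 2}}{121} \cdot 14 = \sqrt{18 + 4^{2} - 32} \cdot \frac{1}{121} \cdot 14 = \sqrt{18 + 16 - 32} \cdot \frac{1}{121} \cdot 14 = \sqrt{2} \cdot \frac{1}{121} \cdot 14 = \frac{\sqrt{2}}{121} \cdot 14 = \frac{14 \sqrt{2}}{121}$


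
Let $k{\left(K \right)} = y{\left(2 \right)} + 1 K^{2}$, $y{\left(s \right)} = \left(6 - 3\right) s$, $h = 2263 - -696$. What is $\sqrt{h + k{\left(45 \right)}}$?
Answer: $\sqrt{4990} \approx 70.64$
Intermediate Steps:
$h = 2959$ ($h = 2263 + 696 = 2959$)
$y{\left(s \right)} = 3 s$
$k{\left(K \right)} = 6 + K^{2}$ ($k{\left(K \right)} = 3 \cdot 2 + 1 K^{2} = 6 + K^{2}$)
$\sqrt{h + k{\left(45 \right)}} = \sqrt{2959 + \left(6 + 45^{2}\right)} = \sqrt{2959 + \left(6 + 2025\right)} = \sqrt{2959 + 2031} = \sqrt{4990}$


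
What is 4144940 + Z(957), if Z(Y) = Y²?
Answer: 5060789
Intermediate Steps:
4144940 + Z(957) = 4144940 + 957² = 4144940 + 915849 = 5060789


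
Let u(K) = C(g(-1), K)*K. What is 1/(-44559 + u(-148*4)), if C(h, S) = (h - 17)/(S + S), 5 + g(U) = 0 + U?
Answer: -2/89141 ≈ -2.2436e-5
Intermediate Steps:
g(U) = -5 + U (g(U) = -5 + (0 + U) = -5 + U)
C(h, S) = (-17 + h)/(2*S) (C(h, S) = (-17 + h)/((2*S)) = (-17 + h)*(1/(2*S)) = (-17 + h)/(2*S))
u(K) = -23/2 (u(K) = ((-17 + (-5 - 1))/(2*K))*K = ((-17 - 6)/(2*K))*K = ((1/2)*(-23)/K)*K = (-23/(2*K))*K = -23/2)
1/(-44559 + u(-148*4)) = 1/(-44559 - 23/2) = 1/(-89141/2) = -2/89141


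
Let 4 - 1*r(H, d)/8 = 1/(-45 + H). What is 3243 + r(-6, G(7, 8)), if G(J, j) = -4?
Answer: 167033/51 ≈ 3275.2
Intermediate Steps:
r(H, d) = 32 - 8/(-45 + H)
3243 + r(-6, G(7, 8)) = 3243 + 8*(-181 + 4*(-6))/(-45 - 6) = 3243 + 8*(-181 - 24)/(-51) = 3243 + 8*(-1/51)*(-205) = 3243 + 1640/51 = 167033/51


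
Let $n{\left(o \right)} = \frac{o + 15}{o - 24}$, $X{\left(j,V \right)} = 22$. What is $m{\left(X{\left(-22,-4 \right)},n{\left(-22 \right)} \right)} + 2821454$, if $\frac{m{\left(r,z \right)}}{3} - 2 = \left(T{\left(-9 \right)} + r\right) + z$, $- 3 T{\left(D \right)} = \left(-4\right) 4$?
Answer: $\frac{129790953}{46} \approx 2.8215 \cdot 10^{6}$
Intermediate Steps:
$n{\left(o \right)} = \frac{15 + o}{-24 + o}$
$T{\left(D \right)} = \frac{16}{3}$ ($T{\left(D \right)} = - \frac{\left(-4\right) 4}{3} = \left(- \frac{1}{3}\right) \left(-16\right) = \frac{16}{3}$)
$m{\left(r,z \right)} = 22 + 3 r + 3 z$ ($m{\left(r,z \right)} = 6 + 3 \left(\left(\frac{16}{3} + r\right) + z\right) = 6 + 3 \left(\frac{16}{3} + r + z\right) = 6 + \left(16 + 3 r + 3 z\right) = 22 + 3 r + 3 z$)
$m{\left(X{\left(-22,-4 \right)},n{\left(-22 \right)} \right)} + 2821454 = \left(22 + 3 \cdot 22 + 3 \frac{15 - 22}{-24 - 22}\right) + 2821454 = \left(22 + 66 + 3 \frac{1}{-46} \left(-7\right)\right) + 2821454 = \left(22 + 66 + 3 \left(\left(- \frac{1}{46}\right) \left(-7\right)\right)\right) + 2821454 = \left(22 + 66 + 3 \cdot \frac{7}{46}\right) + 2821454 = \left(22 + 66 + \frac{21}{46}\right) + 2821454 = \frac{4069}{46} + 2821454 = \frac{129790953}{46}$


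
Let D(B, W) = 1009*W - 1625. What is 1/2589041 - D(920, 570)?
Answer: -1484827958704/2589041 ≈ -5.7351e+5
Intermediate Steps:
D(B, W) = -1625 + 1009*W
1/2589041 - D(920, 570) = 1/2589041 - (-1625 + 1009*570) = 1/2589041 - (-1625 + 575130) = 1/2589041 - 1*573505 = 1/2589041 - 573505 = -1484827958704/2589041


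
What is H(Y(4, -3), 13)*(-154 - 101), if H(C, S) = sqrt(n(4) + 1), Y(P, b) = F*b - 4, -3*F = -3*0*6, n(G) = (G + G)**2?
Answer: -255*sqrt(65) ≈ -2055.9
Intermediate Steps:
n(G) = 4*G**2 (n(G) = (2*G)**2 = 4*G**2)
F = 0 (F = -(-3*0)*6/3 = -0*6 = -1/3*0 = 0)
Y(P, b) = -4 (Y(P, b) = 0*b - 4 = 0 - 4 = -4)
H(C, S) = sqrt(65) (H(C, S) = sqrt(4*4**2 + 1) = sqrt(4*16 + 1) = sqrt(64 + 1) = sqrt(65))
H(Y(4, -3), 13)*(-154 - 101) = sqrt(65)*(-154 - 101) = sqrt(65)*(-255) = -255*sqrt(65)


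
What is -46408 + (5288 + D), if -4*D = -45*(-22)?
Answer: -82735/2 ≈ -41368.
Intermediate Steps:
D = -495/2 (D = -(-45)*(-22)/4 = -¼*990 = -495/2 ≈ -247.50)
-46408 + (5288 + D) = -46408 + (5288 - 495/2) = -46408 + 10081/2 = -82735/2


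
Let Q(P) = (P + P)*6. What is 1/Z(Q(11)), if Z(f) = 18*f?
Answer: 1/2376 ≈ 0.00042088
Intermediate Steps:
Q(P) = 12*P (Q(P) = (2*P)*6 = 12*P)
1/Z(Q(11)) = 1/(18*(12*11)) = 1/(18*132) = 1/2376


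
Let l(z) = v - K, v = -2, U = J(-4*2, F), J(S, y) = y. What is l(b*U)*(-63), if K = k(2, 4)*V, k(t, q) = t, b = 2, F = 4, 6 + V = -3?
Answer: -1008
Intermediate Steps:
V = -9 (V = -6 - 3 = -9)
U = 4
K = -18 (K = 2*(-9) = -18)
l(z) = 16 (l(z) = -2 - 1*(-18) = -2 + 18 = 16)
l(b*U)*(-63) = 16*(-63) = -1008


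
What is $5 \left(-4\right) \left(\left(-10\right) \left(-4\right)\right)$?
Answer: $-800$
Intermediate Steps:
$5 \left(-4\right) \left(\left(-10\right) \left(-4\right)\right) = \left(-20\right) 40 = -800$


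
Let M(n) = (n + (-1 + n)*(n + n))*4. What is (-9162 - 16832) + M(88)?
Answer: 35606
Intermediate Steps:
M(n) = 4*n + 8*n*(-1 + n) (M(n) = (n + (-1 + n)*(2*n))*4 = (n + 2*n*(-1 + n))*4 = 4*n + 8*n*(-1 + n))
(-9162 - 16832) + M(88) = (-9162 - 16832) + 4*88*(-1 + 2*88) = -25994 + 4*88*(-1 + 176) = -25994 + 4*88*175 = -25994 + 61600 = 35606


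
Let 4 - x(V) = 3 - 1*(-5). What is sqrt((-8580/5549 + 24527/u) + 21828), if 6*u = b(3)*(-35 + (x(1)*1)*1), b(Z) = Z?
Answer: sqrt(963306830813262)/216411 ≈ 143.42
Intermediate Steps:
x(V) = -4 (x(V) = 4 - (3 - 1*(-5)) = 4 - (3 + 5) = 4 - 1*8 = 4 - 8 = -4)
u = -39/2 (u = (3*(-35 - 4*1*1))/6 = (3*(-35 - 4*1))/6 = (3*(-35 - 4))/6 = (3*(-39))/6 = (1/6)*(-117) = -39/2 ≈ -19.500)
sqrt((-8580/5549 + 24527/u) + 21828) = sqrt((-8580/5549 + 24527/(-39/2)) + 21828) = sqrt((-8580*1/5549 + 24527*(-2/39)) + 21828) = sqrt((-8580/5549 - 49054/39) + 21828) = sqrt(-272535266/216411 + 21828) = sqrt(4451284042/216411) = sqrt(963306830813262)/216411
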